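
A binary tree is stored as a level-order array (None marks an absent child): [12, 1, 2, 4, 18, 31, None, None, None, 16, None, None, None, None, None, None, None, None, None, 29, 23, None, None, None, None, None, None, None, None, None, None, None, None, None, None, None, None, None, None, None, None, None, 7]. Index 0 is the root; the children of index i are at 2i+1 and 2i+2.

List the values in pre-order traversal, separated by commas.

12, 1, 4, 18, 16, 29, 23, 7, 2, 31

Pre-order visits the node, then its left subtree, then its right subtree.
Visit 12.
At 12: go left to 1.
  Visit 1.
  At 1: go left to 4.
    4 is a leaf — visit 4.
  At 1: go right to 18.
    Visit 18.
    At 18: go left to 16.
      Visit 16.
      At 16: go left to 29.
        29 is a leaf — visit 29.
      At 16: go right to 23.
        Visit 23.
        At 23: no left child.
        At 23: go right to 7.
          7 is a leaf — visit 7.
    At 18: no right child.
At 12: go right to 2.
  Visit 2.
  At 2: go left to 31.
    31 is a leaf — visit 31.
  At 2: no right child.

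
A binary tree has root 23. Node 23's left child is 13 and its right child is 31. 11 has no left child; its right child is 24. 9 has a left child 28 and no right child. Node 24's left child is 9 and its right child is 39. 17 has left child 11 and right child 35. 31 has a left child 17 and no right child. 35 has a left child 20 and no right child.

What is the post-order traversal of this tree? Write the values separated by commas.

Post-order visits the left subtree, then the right subtree, then the node.
At 23: go left to 13.
  13 is a leaf — visit 13.
At 23: go right to 31.
  At 31: go left to 17.
    At 17: go left to 11.
      At 11: no left child.
      At 11: go right to 24.
        At 24: go left to 9.
          At 9: go left to 28.
            28 is a leaf — visit 28.
          At 9: no right child.
          Visit 9.
        At 24: go right to 39.
          39 is a leaf — visit 39.
        Visit 24.
      Visit 11.
    At 17: go right to 35.
      At 35: go left to 20.
        20 is a leaf — visit 20.
      At 35: no right child.
      Visit 35.
    Visit 17.
  At 31: no right child.
  Visit 31.
Visit 23.

13, 28, 9, 39, 24, 11, 20, 35, 17, 31, 23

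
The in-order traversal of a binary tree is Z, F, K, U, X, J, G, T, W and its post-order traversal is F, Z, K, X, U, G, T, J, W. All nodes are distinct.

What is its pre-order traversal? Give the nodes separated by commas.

The last element of post-order is the root; it splits in-order into left and right subtrees.
Root W: left subtree has 8 nodes {Z, F, K, U, X, J, G, T}, right has 0 { }.
  Root J: left subtree has 5 nodes {Z, F, K, U, X}, right has 2 {G, T}.
    Root U: left subtree has 3 nodes {Z, F, K}, right has 1 {X}.
      Root K: left subtree has 2 nodes {Z, F}, right has 0 { }.
        Root Z: left subtree has 0 nodes { }, right has 1 {F}.
    Root T: left subtree has 1 node {G}, right has 0 { }.

W, J, U, K, Z, F, X, T, G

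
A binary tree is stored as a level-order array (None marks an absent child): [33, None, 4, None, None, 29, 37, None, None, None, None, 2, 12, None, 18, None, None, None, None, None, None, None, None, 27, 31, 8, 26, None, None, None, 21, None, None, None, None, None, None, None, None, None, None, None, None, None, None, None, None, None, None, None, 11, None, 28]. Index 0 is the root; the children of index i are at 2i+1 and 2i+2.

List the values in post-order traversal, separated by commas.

Post-order visits the left subtree, then the right subtree, then the node.
At 33: no left child.
At 33: go right to 4.
  At 4: go left to 29.
    At 29: go left to 2.
      At 2: go left to 27.
        27 is a leaf — visit 27.
      At 2: go right to 31.
        At 31: no left child.
        At 31: go right to 11.
          11 is a leaf — visit 11.
        Visit 31.
      Visit 2.
    At 29: go right to 12.
      At 12: go left to 8.
        At 8: no left child.
        At 8: go right to 28.
          28 is a leaf — visit 28.
        Visit 8.
      At 12: go right to 26.
        26 is a leaf — visit 26.
      Visit 12.
    Visit 29.
  At 4: go right to 37.
    At 37: no left child.
    At 37: go right to 18.
      At 18: no left child.
      At 18: go right to 21.
        21 is a leaf — visit 21.
      Visit 18.
    Visit 37.
  Visit 4.
Visit 33.

27, 11, 31, 2, 28, 8, 26, 12, 29, 21, 18, 37, 4, 33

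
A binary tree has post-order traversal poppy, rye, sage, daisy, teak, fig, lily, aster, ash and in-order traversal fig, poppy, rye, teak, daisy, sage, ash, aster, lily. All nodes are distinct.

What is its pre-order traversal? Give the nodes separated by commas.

ash, fig, teak, rye, poppy, daisy, sage, aster, lily

The last element of post-order is the root; it splits in-order into left and right subtrees.
Root ash: left subtree has 6 nodes {fig, poppy, rye, teak, daisy, sage}, right has 2 {aster, lily}.
  Root fig: left subtree has 0 nodes { }, right has 5 {poppy, rye, teak, daisy, sage}.
    Root teak: left subtree has 2 nodes {poppy, rye}, right has 2 {daisy, sage}.
      Root rye: left subtree has 1 node {poppy}, right has 0 { }.
      Root daisy: left subtree has 0 nodes { }, right has 1 {sage}.
  Root aster: left subtree has 0 nodes { }, right has 1 {lily}.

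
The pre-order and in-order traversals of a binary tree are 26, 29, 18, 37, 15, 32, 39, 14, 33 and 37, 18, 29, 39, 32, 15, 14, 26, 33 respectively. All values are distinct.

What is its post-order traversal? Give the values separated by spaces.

The first element of pre-order is the root; it splits in-order into left and right subtrees.
Root 26: left subtree has 7 nodes {37, 18, 29, 39, 32, 15, 14}, right has 1 {33}.
  Root 29: left subtree has 2 nodes {37, 18}, right has 4 {39, 32, 15, 14}.
    Root 18: left subtree has 1 node {37}, right has 0 { }.
    Root 15: left subtree has 2 nodes {39, 32}, right has 1 {14}.
      Root 32: left subtree has 1 node {39}, right has 0 { }.

37 18 39 32 14 15 29 33 26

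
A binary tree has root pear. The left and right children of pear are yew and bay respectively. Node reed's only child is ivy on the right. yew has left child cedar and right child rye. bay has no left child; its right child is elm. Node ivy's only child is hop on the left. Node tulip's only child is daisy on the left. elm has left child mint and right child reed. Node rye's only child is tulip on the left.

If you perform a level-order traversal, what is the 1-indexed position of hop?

12

Level-order visits nodes level by level from the root, left to right within each level.
Level 0: pear
Level 1: yew, bay
Level 2: cedar, rye, elm
Level 3: tulip, mint, reed
Level 4: daisy, ivy
Level 5: hop
Full level-order sequence: pear, yew, bay, cedar, rye, elm, tulip, mint, reed, daisy, ivy, hop.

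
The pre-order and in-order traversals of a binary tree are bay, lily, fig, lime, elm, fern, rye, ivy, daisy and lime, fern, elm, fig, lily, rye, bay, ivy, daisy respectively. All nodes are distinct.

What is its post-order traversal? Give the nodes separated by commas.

The first element of pre-order is the root; it splits in-order into left and right subtrees.
Root bay: left subtree has 6 nodes {lime, fern, elm, fig, lily, rye}, right has 2 {ivy, daisy}.
  Root lily: left subtree has 4 nodes {lime, fern, elm, fig}, right has 1 {rye}.
    Root fig: left subtree has 3 nodes {lime, fern, elm}, right has 0 { }.
      Root lime: left subtree has 0 nodes { }, right has 2 {fern, elm}.
        Root elm: left subtree has 1 node {fern}, right has 0 { }.
  Root ivy: left subtree has 0 nodes { }, right has 1 {daisy}.

fern, elm, lime, fig, rye, lily, daisy, ivy, bay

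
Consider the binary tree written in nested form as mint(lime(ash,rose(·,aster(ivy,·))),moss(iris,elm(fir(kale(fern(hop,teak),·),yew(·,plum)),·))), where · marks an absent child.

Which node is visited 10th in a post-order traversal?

Post-order visits the left subtree, then the right subtree, then the node.
At mint: go left to lime.
  At lime: go left to ash.
    ash is a leaf — visit ash.
  At lime: go right to rose.
    At rose: no left child.
    At rose: go right to aster.
      At aster: go left to ivy.
        ivy is a leaf — visit ivy.
      At aster: no right child.
      Visit aster.
    Visit rose.
  Visit lime.
At mint: go right to moss.
  At moss: go left to iris.
    iris is a leaf — visit iris.
  At moss: go right to elm.
    At elm: go left to fir.
      At fir: go left to kale.
        At kale: go left to fern.
          At fern: go left to hop.
            hop is a leaf — visit hop.
          At fern: go right to teak.
            teak is a leaf — visit teak.
          Visit fern.
        At kale: no right child.
        Visit kale.
      At fir: go right to yew.
        At yew: no left child.
        At yew: go right to plum.
          plum is a leaf — visit plum.
        Visit yew.
      Visit fir.
    At elm: no right child.
    Visit elm.
  Visit moss.
Visit mint.
Full post-order sequence: ash, ivy, aster, rose, lime, iris, hop, teak, fern, kale, plum, yew, fir, elm, moss, mint.

kale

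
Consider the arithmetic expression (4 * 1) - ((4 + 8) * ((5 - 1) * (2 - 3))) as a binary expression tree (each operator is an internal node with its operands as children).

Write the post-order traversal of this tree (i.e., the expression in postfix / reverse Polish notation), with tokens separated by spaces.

Post-order on an expression tree gives postfix notation: for each operator, emit left operand, right operand, then the operator.

4 1 * 4 8 + 5 1 - 2 3 - * * -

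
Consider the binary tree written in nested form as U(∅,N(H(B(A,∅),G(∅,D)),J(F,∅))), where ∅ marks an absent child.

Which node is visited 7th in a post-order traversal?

Post-order visits the left subtree, then the right subtree, then the node.
At U: no left child.
At U: go right to N.
  At N: go left to H.
    At H: go left to B.
      At B: go left to A.
        A is a leaf — visit A.
      At B: no right child.
      Visit B.
    At H: go right to G.
      At G: no left child.
      At G: go right to D.
        D is a leaf — visit D.
      Visit G.
    Visit H.
  At N: go right to J.
    At J: go left to F.
      F is a leaf — visit F.
    At J: no right child.
    Visit J.
  Visit N.
Visit U.
Full post-order sequence: A, B, D, G, H, F, J, N, U.

J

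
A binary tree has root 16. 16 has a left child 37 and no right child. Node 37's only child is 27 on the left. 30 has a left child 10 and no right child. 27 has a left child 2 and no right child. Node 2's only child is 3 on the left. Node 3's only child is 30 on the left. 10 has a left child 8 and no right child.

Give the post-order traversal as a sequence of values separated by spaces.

8 10 30 3 2 27 37 16

Post-order visits the left subtree, then the right subtree, then the node.
At 16: go left to 37.
  At 37: go left to 27.
    At 27: go left to 2.
      At 2: go left to 3.
        At 3: go left to 30.
          At 30: go left to 10.
            At 10: go left to 8.
              8 is a leaf — visit 8.
            At 10: no right child.
            Visit 10.
          At 30: no right child.
          Visit 30.
        At 3: no right child.
        Visit 3.
      At 2: no right child.
      Visit 2.
    At 27: no right child.
    Visit 27.
  At 37: no right child.
  Visit 37.
At 16: no right child.
Visit 16.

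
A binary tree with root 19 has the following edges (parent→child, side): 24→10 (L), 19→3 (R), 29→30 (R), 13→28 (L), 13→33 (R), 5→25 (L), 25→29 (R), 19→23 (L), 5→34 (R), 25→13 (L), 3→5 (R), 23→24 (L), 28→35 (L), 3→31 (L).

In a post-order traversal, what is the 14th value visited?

3

Post-order visits the left subtree, then the right subtree, then the node.
At 19: go left to 23.
  At 23: go left to 24.
    At 24: go left to 10.
      10 is a leaf — visit 10.
    At 24: no right child.
    Visit 24.
  At 23: no right child.
  Visit 23.
At 19: go right to 3.
  At 3: go left to 31.
    31 is a leaf — visit 31.
  At 3: go right to 5.
    At 5: go left to 25.
      At 25: go left to 13.
        At 13: go left to 28.
          At 28: go left to 35.
            35 is a leaf — visit 35.
          At 28: no right child.
          Visit 28.
        At 13: go right to 33.
          33 is a leaf — visit 33.
        Visit 13.
      At 25: go right to 29.
        At 29: no left child.
        At 29: go right to 30.
          30 is a leaf — visit 30.
        Visit 29.
      Visit 25.
    At 5: go right to 34.
      34 is a leaf — visit 34.
    Visit 5.
  Visit 3.
Visit 19.
Full post-order sequence: 10, 24, 23, 31, 35, 28, 33, 13, 30, 29, 25, 34, 5, 3, 19.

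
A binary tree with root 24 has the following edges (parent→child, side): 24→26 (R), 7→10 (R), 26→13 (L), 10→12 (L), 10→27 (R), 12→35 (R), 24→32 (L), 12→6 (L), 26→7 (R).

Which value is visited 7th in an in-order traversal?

12

In-order visits the left subtree, then the node, then the right subtree.
At 24: go left to 32.
  32 is a leaf — visit 32.
Visit 24.
At 24: go right to 26.
  At 26: go left to 13.
    13 is a leaf — visit 13.
  Visit 26.
  At 26: go right to 7.
    At 7: no left child.
    Visit 7.
    At 7: go right to 10.
      At 10: go left to 12.
        At 12: go left to 6.
          6 is a leaf — visit 6.
        Visit 12.
        At 12: go right to 35.
          35 is a leaf — visit 35.
      Visit 10.
      At 10: go right to 27.
        27 is a leaf — visit 27.
Full in-order sequence: 32, 24, 13, 26, 7, 6, 12, 35, 10, 27.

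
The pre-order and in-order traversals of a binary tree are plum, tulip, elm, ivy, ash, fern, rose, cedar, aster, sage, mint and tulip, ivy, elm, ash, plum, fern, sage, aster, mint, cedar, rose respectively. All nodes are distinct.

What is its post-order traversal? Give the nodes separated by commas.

The first element of pre-order is the root; it splits in-order into left and right subtrees.
Root plum: left subtree has 4 nodes {tulip, ivy, elm, ash}, right has 6 {fern, sage, aster, mint, cedar, rose}.
  Root tulip: left subtree has 0 nodes { }, right has 3 {ivy, elm, ash}.
    Root elm: left subtree has 1 node {ivy}, right has 1 {ash}.
  Root fern: left subtree has 0 nodes { }, right has 5 {sage, aster, mint, cedar, rose}.
    Root rose: left subtree has 4 nodes {sage, aster, mint, cedar}, right has 0 { }.
      Root cedar: left subtree has 3 nodes {sage, aster, mint}, right has 0 { }.
        Root aster: left subtree has 1 node {sage}, right has 1 {mint}.

ivy, ash, elm, tulip, sage, mint, aster, cedar, rose, fern, plum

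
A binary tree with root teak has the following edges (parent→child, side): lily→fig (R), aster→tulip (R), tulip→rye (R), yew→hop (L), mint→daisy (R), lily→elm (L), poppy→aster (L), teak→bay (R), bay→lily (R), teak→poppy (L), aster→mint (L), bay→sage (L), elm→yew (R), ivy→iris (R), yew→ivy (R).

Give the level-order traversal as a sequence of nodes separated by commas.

teak, poppy, bay, aster, sage, lily, mint, tulip, elm, fig, daisy, rye, yew, hop, ivy, iris

Level-order visits nodes level by level from the root, left to right within each level.
Level 0: teak
Level 1: poppy, bay
Level 2: aster, sage, lily
Level 3: mint, tulip, elm, fig
Level 4: daisy, rye, yew
Level 5: hop, ivy
Level 6: iris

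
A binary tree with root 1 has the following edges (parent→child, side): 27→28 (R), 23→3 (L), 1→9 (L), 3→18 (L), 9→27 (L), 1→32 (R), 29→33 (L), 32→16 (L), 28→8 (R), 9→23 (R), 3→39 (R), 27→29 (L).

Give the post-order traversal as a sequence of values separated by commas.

33, 29, 8, 28, 27, 18, 39, 3, 23, 9, 16, 32, 1

Post-order visits the left subtree, then the right subtree, then the node.
At 1: go left to 9.
  At 9: go left to 27.
    At 27: go left to 29.
      At 29: go left to 33.
        33 is a leaf — visit 33.
      At 29: no right child.
      Visit 29.
    At 27: go right to 28.
      At 28: no left child.
      At 28: go right to 8.
        8 is a leaf — visit 8.
      Visit 28.
    Visit 27.
  At 9: go right to 23.
    At 23: go left to 3.
      At 3: go left to 18.
        18 is a leaf — visit 18.
      At 3: go right to 39.
        39 is a leaf — visit 39.
      Visit 3.
    At 23: no right child.
    Visit 23.
  Visit 9.
At 1: go right to 32.
  At 32: go left to 16.
    16 is a leaf — visit 16.
  At 32: no right child.
  Visit 32.
Visit 1.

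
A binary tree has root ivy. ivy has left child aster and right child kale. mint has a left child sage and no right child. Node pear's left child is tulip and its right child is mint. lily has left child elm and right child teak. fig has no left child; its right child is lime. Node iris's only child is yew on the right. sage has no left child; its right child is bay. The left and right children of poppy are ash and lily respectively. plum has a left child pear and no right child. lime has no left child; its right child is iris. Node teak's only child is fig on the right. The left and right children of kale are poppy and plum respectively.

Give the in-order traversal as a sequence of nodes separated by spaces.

aster ivy ash poppy elm lily teak fig lime iris yew kale tulip pear sage bay mint plum

In-order visits the left subtree, then the node, then the right subtree.
At ivy: go left to aster.
  aster is a leaf — visit aster.
Visit ivy.
At ivy: go right to kale.
  At kale: go left to poppy.
    At poppy: go left to ash.
      ash is a leaf — visit ash.
    Visit poppy.
    At poppy: go right to lily.
      At lily: go left to elm.
        elm is a leaf — visit elm.
      Visit lily.
      At lily: go right to teak.
        At teak: no left child.
        Visit teak.
        At teak: go right to fig.
          At fig: no left child.
          Visit fig.
          At fig: go right to lime.
            At lime: no left child.
            Visit lime.
            At lime: go right to iris.
              At iris: no left child.
              Visit iris.
              At iris: go right to yew.
                yew is a leaf — visit yew.
  Visit kale.
  At kale: go right to plum.
    At plum: go left to pear.
      At pear: go left to tulip.
        tulip is a leaf — visit tulip.
      Visit pear.
      At pear: go right to mint.
        At mint: go left to sage.
          At sage: no left child.
          Visit sage.
          At sage: go right to bay.
            bay is a leaf — visit bay.
        Visit mint.
        At mint: no right child.
    Visit plum.
    At plum: no right child.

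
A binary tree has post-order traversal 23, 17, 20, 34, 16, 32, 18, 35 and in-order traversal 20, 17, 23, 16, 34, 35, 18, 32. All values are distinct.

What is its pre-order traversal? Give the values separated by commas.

The last element of post-order is the root; it splits in-order into left and right subtrees.
Root 35: left subtree has 5 nodes {20, 17, 23, 16, 34}, right has 2 {18, 32}.
  Root 16: left subtree has 3 nodes {20, 17, 23}, right has 1 {34}.
    Root 20: left subtree has 0 nodes { }, right has 2 {17, 23}.
      Root 17: left subtree has 0 nodes { }, right has 1 {23}.
  Root 18: left subtree has 0 nodes { }, right has 1 {32}.

35, 16, 20, 17, 23, 34, 18, 32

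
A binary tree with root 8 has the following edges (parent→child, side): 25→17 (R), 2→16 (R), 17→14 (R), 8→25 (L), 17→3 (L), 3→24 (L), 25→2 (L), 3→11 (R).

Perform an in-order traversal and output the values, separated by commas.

In-order visits the left subtree, then the node, then the right subtree.
At 8: go left to 25.
  At 25: go left to 2.
    At 2: no left child.
    Visit 2.
    At 2: go right to 16.
      16 is a leaf — visit 16.
  Visit 25.
  At 25: go right to 17.
    At 17: go left to 3.
      At 3: go left to 24.
        24 is a leaf — visit 24.
      Visit 3.
      At 3: go right to 11.
        11 is a leaf — visit 11.
    Visit 17.
    At 17: go right to 14.
      14 is a leaf — visit 14.
Visit 8.
At 8: no right child.

2, 16, 25, 24, 3, 11, 17, 14, 8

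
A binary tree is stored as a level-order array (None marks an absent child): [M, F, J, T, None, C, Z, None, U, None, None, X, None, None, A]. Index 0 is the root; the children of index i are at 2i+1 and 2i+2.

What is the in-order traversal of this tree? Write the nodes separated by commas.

In-order visits the left subtree, then the node, then the right subtree.
At M: go left to F.
  At F: go left to T.
    At T: no left child.
    Visit T.
    At T: go right to U.
      U is a leaf — visit U.
  Visit F.
  At F: no right child.
Visit M.
At M: go right to J.
  At J: go left to C.
    At C: go left to X.
      X is a leaf — visit X.
    Visit C.
    At C: no right child.
  Visit J.
  At J: go right to Z.
    At Z: no left child.
    Visit Z.
    At Z: go right to A.
      A is a leaf — visit A.

T, U, F, M, X, C, J, Z, A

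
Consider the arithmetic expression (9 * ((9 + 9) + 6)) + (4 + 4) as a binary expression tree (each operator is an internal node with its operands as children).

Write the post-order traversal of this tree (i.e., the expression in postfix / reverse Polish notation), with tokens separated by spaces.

Post-order on an expression tree gives postfix notation: for each operator, emit left operand, right operand, then the operator.

9 9 9 + 6 + * 4 4 + +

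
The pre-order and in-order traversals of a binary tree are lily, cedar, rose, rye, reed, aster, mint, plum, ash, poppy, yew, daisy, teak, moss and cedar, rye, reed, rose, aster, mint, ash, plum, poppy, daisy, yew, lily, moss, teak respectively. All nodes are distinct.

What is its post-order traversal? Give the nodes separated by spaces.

The first element of pre-order is the root; it splits in-order into left and right subtrees.
Root lily: left subtree has 11 nodes {cedar, rye, reed, rose, aster, mint, ash, plum, poppy, daisy, yew}, right has 2 {moss, teak}.
  Root cedar: left subtree has 0 nodes { }, right has 10 {rye, reed, rose, aster, mint, ash, plum, poppy, daisy, yew}.
    Root rose: left subtree has 2 nodes {rye, reed}, right has 7 {aster, mint, ash, plum, poppy, daisy, yew}.
      Root rye: left subtree has 0 nodes { }, right has 1 {reed}.
      Root aster: left subtree has 0 nodes { }, right has 6 {mint, ash, plum, poppy, daisy, yew}.
        Root mint: left subtree has 0 nodes { }, right has 5 {ash, plum, poppy, daisy, yew}.
          Root plum: left subtree has 1 node {ash}, right has 3 {poppy, daisy, yew}.
            Root poppy: left subtree has 0 nodes { }, right has 2 {daisy, yew}.
              Root yew: left subtree has 1 node {daisy}, right has 0 { }.
  Root teak: left subtree has 1 node {moss}, right has 0 { }.

reed rye ash daisy yew poppy plum mint aster rose cedar moss teak lily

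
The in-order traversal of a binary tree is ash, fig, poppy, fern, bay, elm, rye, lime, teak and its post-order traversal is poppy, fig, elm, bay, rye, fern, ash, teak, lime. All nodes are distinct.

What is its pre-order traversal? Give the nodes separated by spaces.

The last element of post-order is the root; it splits in-order into left and right subtrees.
Root lime: left subtree has 7 nodes {ash, fig, poppy, fern, bay, elm, rye}, right has 1 {teak}.
  Root ash: left subtree has 0 nodes { }, right has 6 {fig, poppy, fern, bay, elm, rye}.
    Root fern: left subtree has 2 nodes {fig, poppy}, right has 3 {bay, elm, rye}.
      Root fig: left subtree has 0 nodes { }, right has 1 {poppy}.
      Root rye: left subtree has 2 nodes {bay, elm}, right has 0 { }.
        Root bay: left subtree has 0 nodes { }, right has 1 {elm}.

lime ash fern fig poppy rye bay elm teak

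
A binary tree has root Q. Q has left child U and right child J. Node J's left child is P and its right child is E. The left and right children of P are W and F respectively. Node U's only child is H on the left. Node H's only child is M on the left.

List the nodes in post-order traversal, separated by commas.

Post-order visits the left subtree, then the right subtree, then the node.
At Q: go left to U.
  At U: go left to H.
    At H: go left to M.
      M is a leaf — visit M.
    At H: no right child.
    Visit H.
  At U: no right child.
  Visit U.
At Q: go right to J.
  At J: go left to P.
    At P: go left to W.
      W is a leaf — visit W.
    At P: go right to F.
      F is a leaf — visit F.
    Visit P.
  At J: go right to E.
    E is a leaf — visit E.
  Visit J.
Visit Q.

M, H, U, W, F, P, E, J, Q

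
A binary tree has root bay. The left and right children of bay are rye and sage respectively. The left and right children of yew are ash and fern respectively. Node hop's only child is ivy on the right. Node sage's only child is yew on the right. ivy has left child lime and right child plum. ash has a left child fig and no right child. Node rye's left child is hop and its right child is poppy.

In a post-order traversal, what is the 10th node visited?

yew

Post-order visits the left subtree, then the right subtree, then the node.
At bay: go left to rye.
  At rye: go left to hop.
    At hop: no left child.
    At hop: go right to ivy.
      At ivy: go left to lime.
        lime is a leaf — visit lime.
      At ivy: go right to plum.
        plum is a leaf — visit plum.
      Visit ivy.
    Visit hop.
  At rye: go right to poppy.
    poppy is a leaf — visit poppy.
  Visit rye.
At bay: go right to sage.
  At sage: no left child.
  At sage: go right to yew.
    At yew: go left to ash.
      At ash: go left to fig.
        fig is a leaf — visit fig.
      At ash: no right child.
      Visit ash.
    At yew: go right to fern.
      fern is a leaf — visit fern.
    Visit yew.
  Visit sage.
Visit bay.
Full post-order sequence: lime, plum, ivy, hop, poppy, rye, fig, ash, fern, yew, sage, bay.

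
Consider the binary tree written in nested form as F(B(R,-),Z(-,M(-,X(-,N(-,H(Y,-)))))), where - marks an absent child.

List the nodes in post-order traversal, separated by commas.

R, B, Y, H, N, X, M, Z, F

Post-order visits the left subtree, then the right subtree, then the node.
At F: go left to B.
  At B: go left to R.
    R is a leaf — visit R.
  At B: no right child.
  Visit B.
At F: go right to Z.
  At Z: no left child.
  At Z: go right to M.
    At M: no left child.
    At M: go right to X.
      At X: no left child.
      At X: go right to N.
        At N: no left child.
        At N: go right to H.
          At H: go left to Y.
            Y is a leaf — visit Y.
          At H: no right child.
          Visit H.
        Visit N.
      Visit X.
    Visit M.
  Visit Z.
Visit F.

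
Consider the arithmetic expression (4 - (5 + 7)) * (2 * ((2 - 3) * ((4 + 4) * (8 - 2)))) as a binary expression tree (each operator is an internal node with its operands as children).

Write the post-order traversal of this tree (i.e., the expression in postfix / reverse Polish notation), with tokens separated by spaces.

4 5 7 + - 2 2 3 - 4 4 + 8 2 - * * * *

Post-order on an expression tree gives postfix notation: for each operator, emit left operand, right operand, then the operator.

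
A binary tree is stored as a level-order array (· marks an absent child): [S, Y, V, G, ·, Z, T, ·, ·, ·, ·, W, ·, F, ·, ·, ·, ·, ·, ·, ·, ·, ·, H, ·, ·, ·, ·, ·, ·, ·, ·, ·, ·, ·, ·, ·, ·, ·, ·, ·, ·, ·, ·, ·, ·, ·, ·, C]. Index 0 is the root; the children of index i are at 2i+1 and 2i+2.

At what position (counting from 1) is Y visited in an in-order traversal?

In-order visits the left subtree, then the node, then the right subtree.
At S: go left to Y.
  At Y: go left to G.
    G is a leaf — visit G.
  Visit Y.
  At Y: no right child.
Visit S.
At S: go right to V.
  At V: go left to Z.
    At Z: go left to W.
      At W: go left to H.
        At H: no left child.
        Visit H.
        At H: go right to C.
          C is a leaf — visit C.
      Visit W.
      At W: no right child.
    Visit Z.
    At Z: no right child.
  Visit V.
  At V: go right to T.
    At T: go left to F.
      F is a leaf — visit F.
    Visit T.
    At T: no right child.
Full in-order sequence: G, Y, S, H, C, W, Z, V, F, T.

2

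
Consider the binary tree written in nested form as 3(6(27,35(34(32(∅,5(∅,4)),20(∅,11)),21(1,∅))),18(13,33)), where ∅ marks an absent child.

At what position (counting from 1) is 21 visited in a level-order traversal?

9

Level-order visits nodes level by level from the root, left to right within each level.
Level 0: 3
Level 1: 6, 18
Level 2: 27, 35, 13, 33
Level 3: 34, 21
Level 4: 32, 20, 1
Level 5: 5, 11
Level 6: 4
Full level-order sequence: 3, 6, 18, 27, 35, 13, 33, 34, 21, 32, 20, 1, 5, 11, 4.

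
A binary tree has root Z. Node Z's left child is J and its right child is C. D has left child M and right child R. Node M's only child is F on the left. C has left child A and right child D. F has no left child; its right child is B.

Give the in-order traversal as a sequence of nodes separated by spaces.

In-order visits the left subtree, then the node, then the right subtree.
At Z: go left to J.
  J is a leaf — visit J.
Visit Z.
At Z: go right to C.
  At C: go left to A.
    A is a leaf — visit A.
  Visit C.
  At C: go right to D.
    At D: go left to M.
      At M: go left to F.
        At F: no left child.
        Visit F.
        At F: go right to B.
          B is a leaf — visit B.
      Visit M.
      At M: no right child.
    Visit D.
    At D: go right to R.
      R is a leaf — visit R.

J Z A C F B M D R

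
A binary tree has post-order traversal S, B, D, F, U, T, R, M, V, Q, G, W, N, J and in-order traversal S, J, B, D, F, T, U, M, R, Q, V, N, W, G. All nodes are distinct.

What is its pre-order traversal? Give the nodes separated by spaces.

The last element of post-order is the root; it splits in-order into left and right subtrees.
Root J: left subtree has 1 node {S}, right has 12 {B, D, F, T, U, M, R, Q, V, N, W, G}.
  Root N: left subtree has 9 nodes {B, D, F, T, U, M, R, Q, V}, right has 2 {W, G}.
    Root Q: left subtree has 7 nodes {B, D, F, T, U, M, R}, right has 1 {V}.
      Root M: left subtree has 5 nodes {B, D, F, T, U}, right has 1 {R}.
        Root T: left subtree has 3 nodes {B, D, F}, right has 1 {U}.
          Root F: left subtree has 2 nodes {B, D}, right has 0 { }.
            Root D: left subtree has 1 node {B}, right has 0 { }.
    Root W: left subtree has 0 nodes { }, right has 1 {G}.

J S N Q M T F D B U R V W G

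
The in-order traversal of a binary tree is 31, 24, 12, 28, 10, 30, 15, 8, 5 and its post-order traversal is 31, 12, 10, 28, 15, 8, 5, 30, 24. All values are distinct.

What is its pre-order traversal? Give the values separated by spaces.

The last element of post-order is the root; it splits in-order into left and right subtrees.
Root 24: left subtree has 1 node {31}, right has 7 {12, 28, 10, 30, 15, 8, 5}.
  Root 30: left subtree has 3 nodes {12, 28, 10}, right has 3 {15, 8, 5}.
    Root 28: left subtree has 1 node {12}, right has 1 {10}.
    Root 5: left subtree has 2 nodes {15, 8}, right has 0 { }.
      Root 8: left subtree has 1 node {15}, right has 0 { }.

24 31 30 28 12 10 5 8 15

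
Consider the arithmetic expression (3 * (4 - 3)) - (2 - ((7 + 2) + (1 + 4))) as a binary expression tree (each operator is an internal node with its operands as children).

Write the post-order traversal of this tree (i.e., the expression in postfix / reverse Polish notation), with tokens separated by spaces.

3 4 3 - * 2 7 2 + 1 4 + + - -

Post-order on an expression tree gives postfix notation: for each operator, emit left operand, right operand, then the operator.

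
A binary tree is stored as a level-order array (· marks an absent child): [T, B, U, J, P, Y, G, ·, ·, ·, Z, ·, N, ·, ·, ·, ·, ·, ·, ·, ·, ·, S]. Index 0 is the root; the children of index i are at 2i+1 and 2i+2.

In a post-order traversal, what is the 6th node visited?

N

Post-order visits the left subtree, then the right subtree, then the node.
At T: go left to B.
  At B: go left to J.
    J is a leaf — visit J.
  At B: go right to P.
    At P: no left child.
    At P: go right to Z.
      At Z: no left child.
      At Z: go right to S.
        S is a leaf — visit S.
      Visit Z.
    Visit P.
  Visit B.
At T: go right to U.
  At U: go left to Y.
    At Y: no left child.
    At Y: go right to N.
      N is a leaf — visit N.
    Visit Y.
  At U: go right to G.
    G is a leaf — visit G.
  Visit U.
Visit T.
Full post-order sequence: J, S, Z, P, B, N, Y, G, U, T.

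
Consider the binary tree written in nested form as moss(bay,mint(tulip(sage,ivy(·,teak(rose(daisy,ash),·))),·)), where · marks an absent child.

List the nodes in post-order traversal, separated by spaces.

bay sage daisy ash rose teak ivy tulip mint moss

Post-order visits the left subtree, then the right subtree, then the node.
At moss: go left to bay.
  bay is a leaf — visit bay.
At moss: go right to mint.
  At mint: go left to tulip.
    At tulip: go left to sage.
      sage is a leaf — visit sage.
    At tulip: go right to ivy.
      At ivy: no left child.
      At ivy: go right to teak.
        At teak: go left to rose.
          At rose: go left to daisy.
            daisy is a leaf — visit daisy.
          At rose: go right to ash.
            ash is a leaf — visit ash.
          Visit rose.
        At teak: no right child.
        Visit teak.
      Visit ivy.
    Visit tulip.
  At mint: no right child.
  Visit mint.
Visit moss.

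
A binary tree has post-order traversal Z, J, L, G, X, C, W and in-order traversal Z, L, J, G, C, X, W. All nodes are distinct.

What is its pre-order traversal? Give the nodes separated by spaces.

W C G L Z J X

The last element of post-order is the root; it splits in-order into left and right subtrees.
Root W: left subtree has 6 nodes {Z, L, J, G, C, X}, right has 0 { }.
  Root C: left subtree has 4 nodes {Z, L, J, G}, right has 1 {X}.
    Root G: left subtree has 3 nodes {Z, L, J}, right has 0 { }.
      Root L: left subtree has 1 node {Z}, right has 1 {J}.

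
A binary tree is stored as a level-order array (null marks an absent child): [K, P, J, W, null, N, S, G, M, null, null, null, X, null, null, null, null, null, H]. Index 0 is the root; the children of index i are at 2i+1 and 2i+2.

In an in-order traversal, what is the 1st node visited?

G

In-order visits the left subtree, then the node, then the right subtree.
At K: go left to P.
  At P: go left to W.
    At W: go left to G.
      G is a leaf — visit G.
    Visit W.
    At W: go right to M.
      At M: no left child.
      Visit M.
      At M: go right to H.
        H is a leaf — visit H.
  Visit P.
  At P: no right child.
Visit K.
At K: go right to J.
  At J: go left to N.
    At N: no left child.
    Visit N.
    At N: go right to X.
      X is a leaf — visit X.
  Visit J.
  At J: go right to S.
    S is a leaf — visit S.
Full in-order sequence: G, W, M, H, P, K, N, X, J, S.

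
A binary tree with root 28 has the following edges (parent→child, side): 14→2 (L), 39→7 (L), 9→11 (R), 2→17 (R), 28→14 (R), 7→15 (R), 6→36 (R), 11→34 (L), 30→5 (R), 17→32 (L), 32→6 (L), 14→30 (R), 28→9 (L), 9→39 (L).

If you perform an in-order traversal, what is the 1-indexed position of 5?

In-order visits the left subtree, then the node, then the right subtree.
At 28: go left to 9.
  At 9: go left to 39.
    At 39: go left to 7.
      At 7: no left child.
      Visit 7.
      At 7: go right to 15.
        15 is a leaf — visit 15.
    Visit 39.
    At 39: no right child.
  Visit 9.
  At 9: go right to 11.
    At 11: go left to 34.
      34 is a leaf — visit 34.
    Visit 11.
    At 11: no right child.
Visit 28.
At 28: go right to 14.
  At 14: go left to 2.
    At 2: no left child.
    Visit 2.
    At 2: go right to 17.
      At 17: go left to 32.
        At 32: go left to 6.
          At 6: no left child.
          Visit 6.
          At 6: go right to 36.
            36 is a leaf — visit 36.
        Visit 32.
        At 32: no right child.
      Visit 17.
      At 17: no right child.
  Visit 14.
  At 14: go right to 30.
    At 30: no left child.
    Visit 30.
    At 30: go right to 5.
      5 is a leaf — visit 5.
Full in-order sequence: 7, 15, 39, 9, 34, 11, 28, 2, 6, 36, 32, 17, 14, 30, 5.

15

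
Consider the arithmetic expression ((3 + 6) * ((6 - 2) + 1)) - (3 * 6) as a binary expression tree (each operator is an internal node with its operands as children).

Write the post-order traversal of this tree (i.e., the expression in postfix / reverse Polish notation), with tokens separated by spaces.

3 6 + 6 2 - 1 + * 3 6 * -

Post-order on an expression tree gives postfix notation: for each operator, emit left operand, right operand, then the operator.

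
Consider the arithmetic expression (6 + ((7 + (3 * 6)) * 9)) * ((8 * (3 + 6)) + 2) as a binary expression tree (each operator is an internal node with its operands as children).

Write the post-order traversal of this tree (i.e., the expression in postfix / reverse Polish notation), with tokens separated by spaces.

6 7 3 6 * + 9 * + 8 3 6 + * 2 + *

Post-order on an expression tree gives postfix notation: for each operator, emit left operand, right operand, then the operator.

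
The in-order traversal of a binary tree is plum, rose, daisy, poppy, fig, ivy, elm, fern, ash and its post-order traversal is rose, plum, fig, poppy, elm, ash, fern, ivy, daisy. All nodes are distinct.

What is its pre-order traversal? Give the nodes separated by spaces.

daisy plum rose ivy poppy fig fern elm ash

The last element of post-order is the root; it splits in-order into left and right subtrees.
Root daisy: left subtree has 2 nodes {plum, rose}, right has 6 {poppy, fig, ivy, elm, fern, ash}.
  Root plum: left subtree has 0 nodes { }, right has 1 {rose}.
  Root ivy: left subtree has 2 nodes {poppy, fig}, right has 3 {elm, fern, ash}.
    Root poppy: left subtree has 0 nodes { }, right has 1 {fig}.
    Root fern: left subtree has 1 node {elm}, right has 1 {ash}.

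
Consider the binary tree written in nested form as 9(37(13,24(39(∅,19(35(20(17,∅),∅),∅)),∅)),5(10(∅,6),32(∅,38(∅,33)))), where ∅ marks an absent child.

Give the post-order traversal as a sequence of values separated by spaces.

13 17 20 35 19 39 24 37 6 10 33 38 32 5 9

Post-order visits the left subtree, then the right subtree, then the node.
At 9: go left to 37.
  At 37: go left to 13.
    13 is a leaf — visit 13.
  At 37: go right to 24.
    At 24: go left to 39.
      At 39: no left child.
      At 39: go right to 19.
        At 19: go left to 35.
          At 35: go left to 20.
            At 20: go left to 17.
              17 is a leaf — visit 17.
            At 20: no right child.
            Visit 20.
          At 35: no right child.
          Visit 35.
        At 19: no right child.
        Visit 19.
      Visit 39.
    At 24: no right child.
    Visit 24.
  Visit 37.
At 9: go right to 5.
  At 5: go left to 10.
    At 10: no left child.
    At 10: go right to 6.
      6 is a leaf — visit 6.
    Visit 10.
  At 5: go right to 32.
    At 32: no left child.
    At 32: go right to 38.
      At 38: no left child.
      At 38: go right to 33.
        33 is a leaf — visit 33.
      Visit 38.
    Visit 32.
  Visit 5.
Visit 9.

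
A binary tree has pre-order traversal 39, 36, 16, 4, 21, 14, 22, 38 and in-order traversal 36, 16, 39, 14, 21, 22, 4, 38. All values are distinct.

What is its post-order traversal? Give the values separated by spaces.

The first element of pre-order is the root; it splits in-order into left and right subtrees.
Root 39: left subtree has 2 nodes {36, 16}, right has 5 {14, 21, 22, 4, 38}.
  Root 36: left subtree has 0 nodes { }, right has 1 {16}.
  Root 4: left subtree has 3 nodes {14, 21, 22}, right has 1 {38}.
    Root 21: left subtree has 1 node {14}, right has 1 {22}.

16 36 14 22 21 38 4 39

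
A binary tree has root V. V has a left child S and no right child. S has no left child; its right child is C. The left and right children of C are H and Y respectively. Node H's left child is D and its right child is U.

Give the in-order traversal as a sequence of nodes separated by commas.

In-order visits the left subtree, then the node, then the right subtree.
At V: go left to S.
  At S: no left child.
  Visit S.
  At S: go right to C.
    At C: go left to H.
      At H: go left to D.
        D is a leaf — visit D.
      Visit H.
      At H: go right to U.
        U is a leaf — visit U.
    Visit C.
    At C: go right to Y.
      Y is a leaf — visit Y.
Visit V.
At V: no right child.

S, D, H, U, C, Y, V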